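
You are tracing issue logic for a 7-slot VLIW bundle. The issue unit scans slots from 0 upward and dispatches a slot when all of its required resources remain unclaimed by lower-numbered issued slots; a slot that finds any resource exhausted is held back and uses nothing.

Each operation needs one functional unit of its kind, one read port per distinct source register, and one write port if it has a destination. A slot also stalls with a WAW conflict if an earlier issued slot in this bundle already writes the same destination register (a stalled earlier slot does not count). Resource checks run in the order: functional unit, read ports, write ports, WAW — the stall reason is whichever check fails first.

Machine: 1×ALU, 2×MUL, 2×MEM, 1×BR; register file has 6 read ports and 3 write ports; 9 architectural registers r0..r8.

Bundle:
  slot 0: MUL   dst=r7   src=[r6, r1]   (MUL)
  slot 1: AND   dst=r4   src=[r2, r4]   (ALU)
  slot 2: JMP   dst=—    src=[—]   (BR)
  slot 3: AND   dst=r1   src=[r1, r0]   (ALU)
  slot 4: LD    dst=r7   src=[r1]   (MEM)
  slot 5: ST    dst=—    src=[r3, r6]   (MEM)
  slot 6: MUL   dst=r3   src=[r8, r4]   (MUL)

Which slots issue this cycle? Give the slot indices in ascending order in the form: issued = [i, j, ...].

issued = [0, 1, 2, 5]

  0. MUL→r7 ⇒ go  {1A/1Mu/2Ld/1B | 4r 2w}
  1. ALU→r4 ⇒ go  {0A/1Mu/2Ld/1B | 2r 1w}
  2. BR ⇒ go  {0A/1Mu/2Ld/0B | 2r 1w}
  3. ALU→r1 ⇒ no(FU)  {0A/1Mu/2Ld/0B | 2r 1w}
  4. MEM→r7 ⇒ no(WAW)  {0A/1Mu/2Ld/0B | 2r 1w}
  5. MEM ⇒ go  {0A/1Mu/1Ld/0B | 0r 1w}
  6. MUL→r3 ⇒ no(RD_PORT)  {0A/1Mu/1Ld/0B | 0r 1w}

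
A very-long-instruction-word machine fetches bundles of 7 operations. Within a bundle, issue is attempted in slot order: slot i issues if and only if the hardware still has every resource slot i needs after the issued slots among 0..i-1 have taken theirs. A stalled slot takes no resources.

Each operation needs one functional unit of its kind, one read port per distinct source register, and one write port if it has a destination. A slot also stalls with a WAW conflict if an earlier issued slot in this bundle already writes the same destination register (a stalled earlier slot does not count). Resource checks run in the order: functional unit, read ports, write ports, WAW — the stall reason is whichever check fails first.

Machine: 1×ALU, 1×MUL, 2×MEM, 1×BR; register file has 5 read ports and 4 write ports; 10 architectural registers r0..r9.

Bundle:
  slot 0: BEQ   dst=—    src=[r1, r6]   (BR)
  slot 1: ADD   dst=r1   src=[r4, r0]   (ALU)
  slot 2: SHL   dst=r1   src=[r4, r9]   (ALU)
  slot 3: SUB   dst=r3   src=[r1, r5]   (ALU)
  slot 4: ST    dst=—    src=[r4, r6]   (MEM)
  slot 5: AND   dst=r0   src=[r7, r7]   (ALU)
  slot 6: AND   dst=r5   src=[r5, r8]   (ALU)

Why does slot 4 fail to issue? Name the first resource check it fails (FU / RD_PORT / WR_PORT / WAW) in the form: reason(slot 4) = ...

slot 0 (BR): ISSUE — free A1,Mu1,Ld2,B0 rp3 wp4
slot 1 (ALU): ISSUE — free A0,Mu1,Ld2,B0 rp1 wp3
slot 2 (ALU): stall FU — free A0,Mu1,Ld2,B0 rp1 wp3
slot 3 (ALU): stall FU — free A0,Mu1,Ld2,B0 rp1 wp3
slot 4 (MEM): stall RD_PORT — free A0,Mu1,Ld2,B0 rp1 wp3
slot 5 (ALU): stall FU — free A0,Mu1,Ld2,B0 rp1 wp3
slot 6 (ALU): stall FU — free A0,Mu1,Ld2,B0 rp1 wp3

reason(slot 4) = RD_PORT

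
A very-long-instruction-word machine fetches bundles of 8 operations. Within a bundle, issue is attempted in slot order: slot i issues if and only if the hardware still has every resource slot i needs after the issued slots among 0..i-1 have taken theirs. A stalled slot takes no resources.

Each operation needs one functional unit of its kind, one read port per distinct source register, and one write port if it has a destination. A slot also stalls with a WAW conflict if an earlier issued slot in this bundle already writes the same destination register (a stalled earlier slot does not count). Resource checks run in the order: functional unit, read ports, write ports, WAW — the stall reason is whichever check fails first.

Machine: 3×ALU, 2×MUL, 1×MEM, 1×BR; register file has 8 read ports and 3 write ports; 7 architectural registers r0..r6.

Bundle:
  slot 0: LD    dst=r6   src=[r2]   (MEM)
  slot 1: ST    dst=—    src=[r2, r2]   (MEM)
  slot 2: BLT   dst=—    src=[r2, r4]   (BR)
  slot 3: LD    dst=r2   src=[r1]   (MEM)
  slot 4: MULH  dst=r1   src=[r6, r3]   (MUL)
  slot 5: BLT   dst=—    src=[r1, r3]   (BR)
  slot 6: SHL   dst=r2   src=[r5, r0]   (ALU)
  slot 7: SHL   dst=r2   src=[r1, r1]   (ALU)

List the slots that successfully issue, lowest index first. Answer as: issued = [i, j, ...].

[0] MEM needs rd=1 wr=1: ok; after: ALU=3 MUL=2 MEM=0 BR=1, R=7, W=2
[1] MEM needs rd=1 wr=0: FU; after: ALU=3 MUL=2 MEM=0 BR=1, R=7, W=2
[2] BR needs rd=2 wr=0: ok; after: ALU=3 MUL=2 MEM=0 BR=0, R=5, W=2
[3] MEM needs rd=1 wr=1: FU; after: ALU=3 MUL=2 MEM=0 BR=0, R=5, W=2
[4] MUL needs rd=2 wr=1: ok; after: ALU=3 MUL=1 MEM=0 BR=0, R=3, W=1
[5] BR needs rd=2 wr=0: FU; after: ALU=3 MUL=1 MEM=0 BR=0, R=3, W=1
[6] ALU needs rd=2 wr=1: ok; after: ALU=2 MUL=1 MEM=0 BR=0, R=1, W=0
[7] ALU needs rd=1 wr=1: WR_PORT; after: ALU=2 MUL=1 MEM=0 BR=0, R=1, W=0

issued = [0, 2, 4, 6]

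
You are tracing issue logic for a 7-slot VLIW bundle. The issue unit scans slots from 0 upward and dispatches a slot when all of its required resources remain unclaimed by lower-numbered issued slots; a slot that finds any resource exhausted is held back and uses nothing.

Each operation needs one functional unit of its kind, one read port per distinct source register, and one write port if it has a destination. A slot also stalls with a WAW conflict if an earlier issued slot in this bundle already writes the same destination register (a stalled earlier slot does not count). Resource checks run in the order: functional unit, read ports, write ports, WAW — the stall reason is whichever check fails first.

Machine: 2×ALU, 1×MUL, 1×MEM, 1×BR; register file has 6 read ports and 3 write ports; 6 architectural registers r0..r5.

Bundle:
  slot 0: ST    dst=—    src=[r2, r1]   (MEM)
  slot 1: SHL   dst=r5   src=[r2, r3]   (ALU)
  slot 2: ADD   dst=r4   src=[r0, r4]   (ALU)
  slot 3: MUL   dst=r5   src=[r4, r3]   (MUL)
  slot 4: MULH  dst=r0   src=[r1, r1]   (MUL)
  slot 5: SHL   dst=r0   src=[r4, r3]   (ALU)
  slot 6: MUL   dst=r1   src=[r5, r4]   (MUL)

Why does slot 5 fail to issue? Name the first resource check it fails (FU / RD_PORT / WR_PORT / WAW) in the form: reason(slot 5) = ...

reason(slot 5) = FU

#0 MEM src=r2,r1 dispatched  <A:2 Mu:1 Ld:0 B:1 rd:4 wr:3>
#1 ALU src=r2,r3 dispatched  <A:1 Mu:1 Ld:0 B:1 rd:2 wr:2>
#2 ALU src=r0,r4 dispatched  <A:0 Mu:1 Ld:0 B:1 rd:0 wr:1>
#3 MUL src=r4,r3 held:RD_PORT  <A:0 Mu:1 Ld:0 B:1 rd:0 wr:1>
#4 MUL src=r1,r1 held:RD_PORT  <A:0 Mu:1 Ld:0 B:1 rd:0 wr:1>
#5 ALU src=r4,r3 held:FU  <A:0 Mu:1 Ld:0 B:1 rd:0 wr:1>
#6 MUL src=r5,r4 held:RD_PORT  <A:0 Mu:1 Ld:0 B:1 rd:0 wr:1>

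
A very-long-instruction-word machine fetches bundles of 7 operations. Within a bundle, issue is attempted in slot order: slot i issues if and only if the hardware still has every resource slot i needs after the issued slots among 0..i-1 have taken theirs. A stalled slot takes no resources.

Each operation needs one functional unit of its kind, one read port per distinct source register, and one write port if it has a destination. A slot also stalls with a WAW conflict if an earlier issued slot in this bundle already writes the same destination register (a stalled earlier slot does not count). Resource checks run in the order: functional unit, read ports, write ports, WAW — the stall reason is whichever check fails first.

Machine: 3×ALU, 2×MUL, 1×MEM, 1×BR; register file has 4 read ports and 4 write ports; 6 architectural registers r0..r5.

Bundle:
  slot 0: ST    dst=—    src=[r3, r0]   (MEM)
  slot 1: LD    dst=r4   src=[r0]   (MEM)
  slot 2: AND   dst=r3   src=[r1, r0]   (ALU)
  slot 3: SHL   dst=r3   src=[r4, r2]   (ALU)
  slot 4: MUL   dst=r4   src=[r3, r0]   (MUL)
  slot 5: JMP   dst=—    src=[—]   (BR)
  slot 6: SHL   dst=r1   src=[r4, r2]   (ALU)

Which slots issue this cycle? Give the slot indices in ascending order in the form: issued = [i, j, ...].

[0] MEM needs rd=2 wr=0: ok; after: ALU=3 MUL=2 MEM=0 BR=1, R=2, W=4
[1] MEM needs rd=1 wr=1: FU; after: ALU=3 MUL=2 MEM=0 BR=1, R=2, W=4
[2] ALU needs rd=2 wr=1: ok; after: ALU=2 MUL=2 MEM=0 BR=1, R=0, W=3
[3] ALU needs rd=2 wr=1: RD_PORT; after: ALU=2 MUL=2 MEM=0 BR=1, R=0, W=3
[4] MUL needs rd=2 wr=1: RD_PORT; after: ALU=2 MUL=2 MEM=0 BR=1, R=0, W=3
[5] BR needs rd=0 wr=0: ok; after: ALU=2 MUL=2 MEM=0 BR=0, R=0, W=3
[6] ALU needs rd=2 wr=1: RD_PORT; after: ALU=2 MUL=2 MEM=0 BR=0, R=0, W=3

issued = [0, 2, 5]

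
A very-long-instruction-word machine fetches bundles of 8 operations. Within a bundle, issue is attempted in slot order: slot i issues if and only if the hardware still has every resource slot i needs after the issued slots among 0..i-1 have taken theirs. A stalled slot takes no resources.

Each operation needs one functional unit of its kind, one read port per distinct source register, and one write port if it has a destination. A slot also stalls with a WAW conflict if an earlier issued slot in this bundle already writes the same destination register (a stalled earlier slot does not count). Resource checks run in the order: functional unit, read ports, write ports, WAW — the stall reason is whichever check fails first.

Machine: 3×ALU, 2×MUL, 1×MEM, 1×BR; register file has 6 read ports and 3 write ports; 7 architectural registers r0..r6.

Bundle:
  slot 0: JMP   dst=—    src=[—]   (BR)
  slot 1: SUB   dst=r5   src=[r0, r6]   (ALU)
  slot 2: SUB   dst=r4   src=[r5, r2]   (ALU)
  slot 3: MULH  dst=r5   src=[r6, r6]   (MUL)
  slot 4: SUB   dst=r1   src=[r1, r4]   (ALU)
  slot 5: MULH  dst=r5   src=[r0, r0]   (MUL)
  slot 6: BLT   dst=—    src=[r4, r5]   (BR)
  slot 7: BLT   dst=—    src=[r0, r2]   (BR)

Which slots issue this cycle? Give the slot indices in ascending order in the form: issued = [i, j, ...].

#0 BR src=- dispatched  <A:3 Mu:2 Ld:1 B:0 rd:6 wr:3>
#1 ALU src=r0,r6 dispatched  <A:2 Mu:2 Ld:1 B:0 rd:4 wr:2>
#2 ALU src=r5,r2 dispatched  <A:1 Mu:2 Ld:1 B:0 rd:2 wr:1>
#3 MUL src=r6,r6 held:WAW  <A:1 Mu:2 Ld:1 B:0 rd:2 wr:1>
#4 ALU src=r1,r4 dispatched  <A:0 Mu:2 Ld:1 B:0 rd:0 wr:0>
#5 MUL src=r0,r0 held:RD_PORT  <A:0 Mu:2 Ld:1 B:0 rd:0 wr:0>
#6 BR src=r4,r5 held:FU  <A:0 Mu:2 Ld:1 B:0 rd:0 wr:0>
#7 BR src=r0,r2 held:FU  <A:0 Mu:2 Ld:1 B:0 rd:0 wr:0>

issued = [0, 1, 2, 4]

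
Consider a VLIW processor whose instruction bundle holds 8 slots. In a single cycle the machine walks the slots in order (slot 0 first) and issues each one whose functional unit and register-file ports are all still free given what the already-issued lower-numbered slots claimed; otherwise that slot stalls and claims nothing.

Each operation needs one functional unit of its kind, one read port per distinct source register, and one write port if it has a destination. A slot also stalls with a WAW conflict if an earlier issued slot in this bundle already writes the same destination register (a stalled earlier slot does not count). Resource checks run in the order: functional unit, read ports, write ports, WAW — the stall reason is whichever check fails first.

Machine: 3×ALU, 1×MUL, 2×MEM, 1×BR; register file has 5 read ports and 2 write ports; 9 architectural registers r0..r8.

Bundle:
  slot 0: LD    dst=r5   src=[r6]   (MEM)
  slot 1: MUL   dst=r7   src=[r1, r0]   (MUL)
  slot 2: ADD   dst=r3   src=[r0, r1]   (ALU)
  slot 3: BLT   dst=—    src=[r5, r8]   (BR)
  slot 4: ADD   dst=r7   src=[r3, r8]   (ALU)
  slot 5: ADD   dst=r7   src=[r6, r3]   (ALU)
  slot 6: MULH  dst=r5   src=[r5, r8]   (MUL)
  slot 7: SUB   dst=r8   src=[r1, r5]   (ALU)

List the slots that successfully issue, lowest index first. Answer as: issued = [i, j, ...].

slot 0 (MEM): ISSUE — free A3,Mu1,Ld1,B1 rp4 wp1
slot 1 (MUL): ISSUE — free A3,Mu0,Ld1,B1 rp2 wp0
slot 2 (ALU): stall WR_PORT — free A3,Mu0,Ld1,B1 rp2 wp0
slot 3 (BR): ISSUE — free A3,Mu0,Ld1,B0 rp0 wp0
slot 4 (ALU): stall RD_PORT — free A3,Mu0,Ld1,B0 rp0 wp0
slot 5 (ALU): stall RD_PORT — free A3,Mu0,Ld1,B0 rp0 wp0
slot 6 (MUL): stall FU — free A3,Mu0,Ld1,B0 rp0 wp0
slot 7 (ALU): stall RD_PORT — free A3,Mu0,Ld1,B0 rp0 wp0

issued = [0, 1, 3]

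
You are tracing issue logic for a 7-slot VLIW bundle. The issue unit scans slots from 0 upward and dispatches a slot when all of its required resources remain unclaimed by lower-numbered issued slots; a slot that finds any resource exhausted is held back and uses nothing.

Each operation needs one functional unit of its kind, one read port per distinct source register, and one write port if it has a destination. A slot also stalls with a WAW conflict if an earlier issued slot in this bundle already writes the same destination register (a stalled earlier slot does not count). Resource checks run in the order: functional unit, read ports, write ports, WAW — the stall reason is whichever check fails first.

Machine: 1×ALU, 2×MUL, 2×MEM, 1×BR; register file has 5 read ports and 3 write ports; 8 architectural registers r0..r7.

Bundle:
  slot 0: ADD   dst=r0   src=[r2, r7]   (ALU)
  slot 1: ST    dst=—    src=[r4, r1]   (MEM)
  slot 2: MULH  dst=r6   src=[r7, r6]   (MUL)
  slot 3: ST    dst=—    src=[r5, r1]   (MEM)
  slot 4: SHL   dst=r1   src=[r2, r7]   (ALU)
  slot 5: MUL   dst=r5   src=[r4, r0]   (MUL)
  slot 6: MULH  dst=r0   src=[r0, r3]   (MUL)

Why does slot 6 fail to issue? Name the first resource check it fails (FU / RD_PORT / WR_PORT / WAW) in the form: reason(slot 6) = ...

reason(slot 6) = RD_PORT

[0] ALU needs rd=2 wr=1: ok; after: ALU=0 MUL=2 MEM=2 BR=1, R=3, W=2
[1] MEM needs rd=2 wr=0: ok; after: ALU=0 MUL=2 MEM=1 BR=1, R=1, W=2
[2] MUL needs rd=2 wr=1: RD_PORT; after: ALU=0 MUL=2 MEM=1 BR=1, R=1, W=2
[3] MEM needs rd=2 wr=0: RD_PORT; after: ALU=0 MUL=2 MEM=1 BR=1, R=1, W=2
[4] ALU needs rd=2 wr=1: FU; after: ALU=0 MUL=2 MEM=1 BR=1, R=1, W=2
[5] MUL needs rd=2 wr=1: RD_PORT; after: ALU=0 MUL=2 MEM=1 BR=1, R=1, W=2
[6] MUL needs rd=2 wr=1: RD_PORT; after: ALU=0 MUL=2 MEM=1 BR=1, R=1, W=2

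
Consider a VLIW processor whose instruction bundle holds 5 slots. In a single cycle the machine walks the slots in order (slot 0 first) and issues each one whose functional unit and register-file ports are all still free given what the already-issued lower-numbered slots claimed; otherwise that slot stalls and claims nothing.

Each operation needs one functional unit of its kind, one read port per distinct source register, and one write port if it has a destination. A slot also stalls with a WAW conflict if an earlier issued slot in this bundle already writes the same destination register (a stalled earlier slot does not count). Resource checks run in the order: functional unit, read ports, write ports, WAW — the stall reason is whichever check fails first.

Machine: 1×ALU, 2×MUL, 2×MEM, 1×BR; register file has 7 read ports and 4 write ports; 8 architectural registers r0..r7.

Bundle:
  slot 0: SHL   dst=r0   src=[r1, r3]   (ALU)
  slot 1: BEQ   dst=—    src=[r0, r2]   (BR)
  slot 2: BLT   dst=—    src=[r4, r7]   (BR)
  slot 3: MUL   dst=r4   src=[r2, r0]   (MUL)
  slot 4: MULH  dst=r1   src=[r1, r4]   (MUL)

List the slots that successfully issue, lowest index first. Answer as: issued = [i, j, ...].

issued = [0, 1, 3]

slot 0 (ALU): ISSUE — free A0,Mu2,Ld2,B1 rp5 wp3
slot 1 (BR): ISSUE — free A0,Mu2,Ld2,B0 rp3 wp3
slot 2 (BR): stall FU — free A0,Mu2,Ld2,B0 rp3 wp3
slot 3 (MUL): ISSUE — free A0,Mu1,Ld2,B0 rp1 wp2
slot 4 (MUL): stall RD_PORT — free A0,Mu1,Ld2,B0 rp1 wp2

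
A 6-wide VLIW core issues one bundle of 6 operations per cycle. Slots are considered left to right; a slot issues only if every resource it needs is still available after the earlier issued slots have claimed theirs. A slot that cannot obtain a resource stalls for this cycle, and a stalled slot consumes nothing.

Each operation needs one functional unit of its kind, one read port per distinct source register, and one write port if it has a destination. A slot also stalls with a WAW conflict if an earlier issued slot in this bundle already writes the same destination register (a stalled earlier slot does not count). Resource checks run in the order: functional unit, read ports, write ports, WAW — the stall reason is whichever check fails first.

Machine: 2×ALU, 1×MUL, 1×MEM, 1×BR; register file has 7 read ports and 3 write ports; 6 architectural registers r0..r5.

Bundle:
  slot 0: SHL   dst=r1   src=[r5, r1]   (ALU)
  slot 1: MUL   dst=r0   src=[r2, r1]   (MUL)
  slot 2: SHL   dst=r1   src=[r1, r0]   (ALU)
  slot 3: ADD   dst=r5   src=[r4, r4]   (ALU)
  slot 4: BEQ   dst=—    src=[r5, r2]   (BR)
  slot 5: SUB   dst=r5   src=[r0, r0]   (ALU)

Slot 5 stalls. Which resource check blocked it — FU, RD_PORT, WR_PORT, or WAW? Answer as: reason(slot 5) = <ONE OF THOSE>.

  0. ALU→r1 ⇒ go  {1A/1Mu/1Ld/1B | 5r 2w}
  1. MUL→r0 ⇒ go  {1A/0Mu/1Ld/1B | 3r 1w}
  2. ALU→r1 ⇒ no(WAW)  {1A/0Mu/1Ld/1B | 3r 1w}
  3. ALU→r5 ⇒ go  {0A/0Mu/1Ld/1B | 2r 0w}
  4. BR ⇒ go  {0A/0Mu/1Ld/0B | 0r 0w}
  5. ALU→r5 ⇒ no(FU)  {0A/0Mu/1Ld/0B | 0r 0w}

reason(slot 5) = FU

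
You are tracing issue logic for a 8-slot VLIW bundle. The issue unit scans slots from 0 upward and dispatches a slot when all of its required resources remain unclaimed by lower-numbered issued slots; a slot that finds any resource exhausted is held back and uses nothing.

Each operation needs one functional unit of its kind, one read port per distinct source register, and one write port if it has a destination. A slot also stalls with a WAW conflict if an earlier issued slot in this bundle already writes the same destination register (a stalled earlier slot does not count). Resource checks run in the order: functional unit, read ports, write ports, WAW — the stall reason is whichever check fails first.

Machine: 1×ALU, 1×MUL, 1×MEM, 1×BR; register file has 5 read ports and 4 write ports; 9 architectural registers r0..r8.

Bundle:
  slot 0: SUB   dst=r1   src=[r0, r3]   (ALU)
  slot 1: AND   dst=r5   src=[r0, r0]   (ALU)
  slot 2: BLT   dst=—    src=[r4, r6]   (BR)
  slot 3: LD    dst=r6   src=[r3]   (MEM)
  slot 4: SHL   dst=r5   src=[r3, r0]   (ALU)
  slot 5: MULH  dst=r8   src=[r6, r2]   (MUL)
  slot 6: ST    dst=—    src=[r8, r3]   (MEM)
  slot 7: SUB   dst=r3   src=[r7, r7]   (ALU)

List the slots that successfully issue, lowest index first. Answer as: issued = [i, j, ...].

  0. ALU→r1 ⇒ go  {0A/1Mu/1Ld/1B | 3r 3w}
  1. ALU→r5 ⇒ no(FU)  {0A/1Mu/1Ld/1B | 3r 3w}
  2. BR ⇒ go  {0A/1Mu/1Ld/0B | 1r 3w}
  3. MEM→r6 ⇒ go  {0A/1Mu/0Ld/0B | 0r 2w}
  4. ALU→r5 ⇒ no(FU)  {0A/1Mu/0Ld/0B | 0r 2w}
  5. MUL→r8 ⇒ no(RD_PORT)  {0A/1Mu/0Ld/0B | 0r 2w}
  6. MEM ⇒ no(FU)  {0A/1Mu/0Ld/0B | 0r 2w}
  7. ALU→r3 ⇒ no(FU)  {0A/1Mu/0Ld/0B | 0r 2w}

issued = [0, 2, 3]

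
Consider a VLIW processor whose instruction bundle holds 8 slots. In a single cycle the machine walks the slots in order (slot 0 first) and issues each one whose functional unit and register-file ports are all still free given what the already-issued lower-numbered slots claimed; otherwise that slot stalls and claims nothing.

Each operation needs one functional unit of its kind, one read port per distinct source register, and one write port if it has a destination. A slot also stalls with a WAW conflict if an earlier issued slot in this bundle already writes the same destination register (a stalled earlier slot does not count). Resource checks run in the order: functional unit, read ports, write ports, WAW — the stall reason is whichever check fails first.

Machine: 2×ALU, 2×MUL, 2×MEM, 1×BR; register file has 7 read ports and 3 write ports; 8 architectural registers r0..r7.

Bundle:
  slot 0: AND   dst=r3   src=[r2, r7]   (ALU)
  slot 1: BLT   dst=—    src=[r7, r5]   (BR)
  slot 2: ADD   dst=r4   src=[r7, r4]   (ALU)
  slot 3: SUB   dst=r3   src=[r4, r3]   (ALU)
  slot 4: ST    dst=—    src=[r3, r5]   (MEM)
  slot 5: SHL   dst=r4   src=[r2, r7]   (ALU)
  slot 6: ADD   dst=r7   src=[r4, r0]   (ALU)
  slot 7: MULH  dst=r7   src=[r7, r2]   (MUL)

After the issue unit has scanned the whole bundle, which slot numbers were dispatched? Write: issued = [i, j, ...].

[0] ALU needs rd=2 wr=1: ok; after: ALU=1 MUL=2 MEM=2 BR=1, R=5, W=2
[1] BR needs rd=2 wr=0: ok; after: ALU=1 MUL=2 MEM=2 BR=0, R=3, W=2
[2] ALU needs rd=2 wr=1: ok; after: ALU=0 MUL=2 MEM=2 BR=0, R=1, W=1
[3] ALU needs rd=2 wr=1: FU; after: ALU=0 MUL=2 MEM=2 BR=0, R=1, W=1
[4] MEM needs rd=2 wr=0: RD_PORT; after: ALU=0 MUL=2 MEM=2 BR=0, R=1, W=1
[5] ALU needs rd=2 wr=1: FU; after: ALU=0 MUL=2 MEM=2 BR=0, R=1, W=1
[6] ALU needs rd=2 wr=1: FU; after: ALU=0 MUL=2 MEM=2 BR=0, R=1, W=1
[7] MUL needs rd=2 wr=1: RD_PORT; after: ALU=0 MUL=2 MEM=2 BR=0, R=1, W=1

issued = [0, 1, 2]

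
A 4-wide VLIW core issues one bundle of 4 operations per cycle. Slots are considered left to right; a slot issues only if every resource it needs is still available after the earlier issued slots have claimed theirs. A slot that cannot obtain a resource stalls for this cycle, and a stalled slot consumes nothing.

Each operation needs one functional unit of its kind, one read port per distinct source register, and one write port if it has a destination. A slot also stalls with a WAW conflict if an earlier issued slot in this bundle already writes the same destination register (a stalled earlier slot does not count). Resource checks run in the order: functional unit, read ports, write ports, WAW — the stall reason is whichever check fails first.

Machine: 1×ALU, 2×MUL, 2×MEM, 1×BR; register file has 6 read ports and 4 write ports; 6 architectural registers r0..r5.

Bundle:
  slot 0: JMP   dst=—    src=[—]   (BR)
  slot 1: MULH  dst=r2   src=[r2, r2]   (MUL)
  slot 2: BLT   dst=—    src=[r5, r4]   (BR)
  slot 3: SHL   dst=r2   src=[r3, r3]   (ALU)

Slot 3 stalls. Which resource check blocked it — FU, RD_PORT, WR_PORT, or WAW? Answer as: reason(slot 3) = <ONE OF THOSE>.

(0) want 1×BR +0rd +0wr — yes → AL1|MU2|ME2|BR0|rd6|wr4
(1) want 1×MUL +1rd +1wr — yes → AL1|MU1|ME2|BR0|rd5|wr3
(2) want 1×BR +2rd +0wr — FU → AL1|MU1|ME2|BR0|rd5|wr3
(3) want 1×ALU +1rd +1wr — WAW → AL1|MU1|ME2|BR0|rd5|wr3

reason(slot 3) = WAW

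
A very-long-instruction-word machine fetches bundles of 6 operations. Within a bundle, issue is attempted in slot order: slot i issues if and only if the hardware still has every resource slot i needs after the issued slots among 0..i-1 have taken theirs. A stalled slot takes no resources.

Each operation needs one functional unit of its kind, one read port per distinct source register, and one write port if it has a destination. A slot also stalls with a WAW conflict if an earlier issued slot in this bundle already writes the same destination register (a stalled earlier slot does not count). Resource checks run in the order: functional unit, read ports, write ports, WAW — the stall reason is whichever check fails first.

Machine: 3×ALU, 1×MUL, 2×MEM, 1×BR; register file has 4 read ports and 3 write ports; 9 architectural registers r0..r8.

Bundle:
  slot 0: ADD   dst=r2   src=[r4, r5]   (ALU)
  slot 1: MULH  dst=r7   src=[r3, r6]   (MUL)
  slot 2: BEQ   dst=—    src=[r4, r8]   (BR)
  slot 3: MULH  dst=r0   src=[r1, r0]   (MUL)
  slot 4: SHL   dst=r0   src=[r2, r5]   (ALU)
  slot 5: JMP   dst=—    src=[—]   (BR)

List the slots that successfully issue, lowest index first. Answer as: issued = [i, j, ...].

#0 ALU src=r4,r5 dispatched  <A:2 Mu:1 Ld:2 B:1 rd:2 wr:2>
#1 MUL src=r3,r6 dispatched  <A:2 Mu:0 Ld:2 B:1 rd:0 wr:1>
#2 BR src=r4,r8 held:RD_PORT  <A:2 Mu:0 Ld:2 B:1 rd:0 wr:1>
#3 MUL src=r1,r0 held:FU  <A:2 Mu:0 Ld:2 B:1 rd:0 wr:1>
#4 ALU src=r2,r5 held:RD_PORT  <A:2 Mu:0 Ld:2 B:1 rd:0 wr:1>
#5 BR src=- dispatched  <A:2 Mu:0 Ld:2 B:0 rd:0 wr:1>

issued = [0, 1, 5]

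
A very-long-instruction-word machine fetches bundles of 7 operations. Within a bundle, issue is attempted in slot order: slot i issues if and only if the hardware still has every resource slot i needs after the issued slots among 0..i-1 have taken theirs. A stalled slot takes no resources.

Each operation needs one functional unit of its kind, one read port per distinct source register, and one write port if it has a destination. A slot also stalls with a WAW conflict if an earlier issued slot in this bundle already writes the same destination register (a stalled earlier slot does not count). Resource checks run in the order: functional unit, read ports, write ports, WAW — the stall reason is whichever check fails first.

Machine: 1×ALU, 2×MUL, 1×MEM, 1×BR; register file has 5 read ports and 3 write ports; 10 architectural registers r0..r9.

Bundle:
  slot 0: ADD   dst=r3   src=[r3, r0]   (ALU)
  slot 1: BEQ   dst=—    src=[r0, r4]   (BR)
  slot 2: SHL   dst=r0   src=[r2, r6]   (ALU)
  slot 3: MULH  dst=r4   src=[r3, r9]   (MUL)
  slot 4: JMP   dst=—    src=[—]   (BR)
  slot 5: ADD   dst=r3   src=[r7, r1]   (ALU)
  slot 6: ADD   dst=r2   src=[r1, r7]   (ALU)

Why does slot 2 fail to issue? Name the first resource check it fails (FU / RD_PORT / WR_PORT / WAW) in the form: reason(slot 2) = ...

(0) want 1×ALU +2rd +1wr — yes → AL0|MU2|ME1|BR1|rd3|wr2
(1) want 1×BR +2rd +0wr — yes → AL0|MU2|ME1|BR0|rd1|wr2
(2) want 1×ALU +2rd +1wr — FU → AL0|MU2|ME1|BR0|rd1|wr2
(3) want 1×MUL +2rd +1wr — RD_PORT → AL0|MU2|ME1|BR0|rd1|wr2
(4) want 1×BR +0rd +0wr — FU → AL0|MU2|ME1|BR0|rd1|wr2
(5) want 1×ALU +2rd +1wr — FU → AL0|MU2|ME1|BR0|rd1|wr2
(6) want 1×ALU +2rd +1wr — FU → AL0|MU2|ME1|BR0|rd1|wr2

reason(slot 2) = FU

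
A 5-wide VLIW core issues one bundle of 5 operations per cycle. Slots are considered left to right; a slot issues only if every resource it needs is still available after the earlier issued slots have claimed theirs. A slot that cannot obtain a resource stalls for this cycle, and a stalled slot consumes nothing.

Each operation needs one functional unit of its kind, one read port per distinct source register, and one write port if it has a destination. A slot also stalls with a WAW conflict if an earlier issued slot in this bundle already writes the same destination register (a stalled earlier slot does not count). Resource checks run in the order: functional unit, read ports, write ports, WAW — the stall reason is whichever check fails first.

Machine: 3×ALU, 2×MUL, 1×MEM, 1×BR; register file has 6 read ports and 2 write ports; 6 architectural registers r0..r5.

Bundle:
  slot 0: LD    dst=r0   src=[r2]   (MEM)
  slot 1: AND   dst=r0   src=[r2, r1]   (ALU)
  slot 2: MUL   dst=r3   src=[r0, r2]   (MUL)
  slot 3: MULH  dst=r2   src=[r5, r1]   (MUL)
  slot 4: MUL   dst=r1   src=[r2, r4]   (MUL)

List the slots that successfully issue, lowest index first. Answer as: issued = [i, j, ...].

issued = [0, 2]

#0 MEM src=r2 dispatched  <A:3 Mu:2 Ld:0 B:1 rd:5 wr:1>
#1 ALU src=r2,r1 held:WAW  <A:3 Mu:2 Ld:0 B:1 rd:5 wr:1>
#2 MUL src=r0,r2 dispatched  <A:3 Mu:1 Ld:0 B:1 rd:3 wr:0>
#3 MUL src=r5,r1 held:WR_PORT  <A:3 Mu:1 Ld:0 B:1 rd:3 wr:0>
#4 MUL src=r2,r4 held:WR_PORT  <A:3 Mu:1 Ld:0 B:1 rd:3 wr:0>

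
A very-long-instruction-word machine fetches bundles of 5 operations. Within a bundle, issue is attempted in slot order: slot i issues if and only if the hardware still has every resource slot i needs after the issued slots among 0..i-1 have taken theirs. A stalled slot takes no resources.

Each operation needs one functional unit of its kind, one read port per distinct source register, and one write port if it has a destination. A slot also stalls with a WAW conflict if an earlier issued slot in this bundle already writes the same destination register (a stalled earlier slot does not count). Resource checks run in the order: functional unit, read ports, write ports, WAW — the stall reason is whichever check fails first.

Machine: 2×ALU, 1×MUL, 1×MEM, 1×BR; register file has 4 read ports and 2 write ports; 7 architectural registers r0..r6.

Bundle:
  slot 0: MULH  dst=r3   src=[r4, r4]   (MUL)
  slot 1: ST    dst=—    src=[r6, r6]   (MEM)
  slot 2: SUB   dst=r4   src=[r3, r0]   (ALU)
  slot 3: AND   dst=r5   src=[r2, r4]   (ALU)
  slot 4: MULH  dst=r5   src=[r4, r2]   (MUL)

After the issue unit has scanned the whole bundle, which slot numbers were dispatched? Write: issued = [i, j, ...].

issued = [0, 1, 2]

#0 MUL src=r4,r4 dispatched  <A:2 Mu:0 Ld:1 B:1 rd:3 wr:1>
#1 MEM src=r6,r6 dispatched  <A:2 Mu:0 Ld:0 B:1 rd:2 wr:1>
#2 ALU src=r3,r0 dispatched  <A:1 Mu:0 Ld:0 B:1 rd:0 wr:0>
#3 ALU src=r2,r4 held:RD_PORT  <A:1 Mu:0 Ld:0 B:1 rd:0 wr:0>
#4 MUL src=r4,r2 held:FU  <A:1 Mu:0 Ld:0 B:1 rd:0 wr:0>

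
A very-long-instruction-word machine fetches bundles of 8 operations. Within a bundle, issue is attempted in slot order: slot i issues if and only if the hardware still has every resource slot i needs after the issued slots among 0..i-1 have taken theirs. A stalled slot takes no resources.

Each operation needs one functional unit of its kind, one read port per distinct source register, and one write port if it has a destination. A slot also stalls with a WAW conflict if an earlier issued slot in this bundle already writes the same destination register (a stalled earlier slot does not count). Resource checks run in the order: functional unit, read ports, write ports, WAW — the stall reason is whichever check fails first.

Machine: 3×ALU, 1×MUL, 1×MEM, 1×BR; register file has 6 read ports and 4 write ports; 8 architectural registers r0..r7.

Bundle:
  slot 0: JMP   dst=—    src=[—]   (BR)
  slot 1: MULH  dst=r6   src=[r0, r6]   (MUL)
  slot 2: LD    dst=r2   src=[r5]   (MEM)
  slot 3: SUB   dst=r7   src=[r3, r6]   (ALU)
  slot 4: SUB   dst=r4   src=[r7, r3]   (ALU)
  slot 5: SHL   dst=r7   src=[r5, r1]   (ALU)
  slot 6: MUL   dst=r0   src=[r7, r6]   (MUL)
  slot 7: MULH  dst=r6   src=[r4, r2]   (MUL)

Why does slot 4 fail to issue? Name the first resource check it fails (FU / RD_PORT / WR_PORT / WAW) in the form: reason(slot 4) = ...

(0) want 1×BR +0rd +0wr — yes → AL3|MU1|ME1|BR0|rd6|wr4
(1) want 1×MUL +2rd +1wr — yes → AL3|MU0|ME1|BR0|rd4|wr3
(2) want 1×MEM +1rd +1wr — yes → AL3|MU0|ME0|BR0|rd3|wr2
(3) want 1×ALU +2rd +1wr — yes → AL2|MU0|ME0|BR0|rd1|wr1
(4) want 1×ALU +2rd +1wr — RD_PORT → AL2|MU0|ME0|BR0|rd1|wr1
(5) want 1×ALU +2rd +1wr — RD_PORT → AL2|MU0|ME0|BR0|rd1|wr1
(6) want 1×MUL +2rd +1wr — FU → AL2|MU0|ME0|BR0|rd1|wr1
(7) want 1×MUL +2rd +1wr — FU → AL2|MU0|ME0|BR0|rd1|wr1

reason(slot 4) = RD_PORT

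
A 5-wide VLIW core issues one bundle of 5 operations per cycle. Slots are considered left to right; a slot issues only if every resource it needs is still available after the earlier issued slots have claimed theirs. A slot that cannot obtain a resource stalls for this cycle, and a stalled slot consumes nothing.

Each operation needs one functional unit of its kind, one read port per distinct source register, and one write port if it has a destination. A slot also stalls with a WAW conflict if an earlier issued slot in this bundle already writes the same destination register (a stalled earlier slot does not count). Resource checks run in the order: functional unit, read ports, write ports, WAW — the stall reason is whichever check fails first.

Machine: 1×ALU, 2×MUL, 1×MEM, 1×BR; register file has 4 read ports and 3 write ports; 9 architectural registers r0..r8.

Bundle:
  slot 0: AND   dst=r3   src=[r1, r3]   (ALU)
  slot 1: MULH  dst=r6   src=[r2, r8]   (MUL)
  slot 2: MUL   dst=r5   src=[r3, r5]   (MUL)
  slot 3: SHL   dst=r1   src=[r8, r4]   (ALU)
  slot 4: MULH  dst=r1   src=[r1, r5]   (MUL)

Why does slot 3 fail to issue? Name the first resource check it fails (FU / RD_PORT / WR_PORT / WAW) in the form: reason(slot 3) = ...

reason(slot 3) = FU

[0] ALU needs rd=2 wr=1: ok; after: ALU=0 MUL=2 MEM=1 BR=1, R=2, W=2
[1] MUL needs rd=2 wr=1: ok; after: ALU=0 MUL=1 MEM=1 BR=1, R=0, W=1
[2] MUL needs rd=2 wr=1: RD_PORT; after: ALU=0 MUL=1 MEM=1 BR=1, R=0, W=1
[3] ALU needs rd=2 wr=1: FU; after: ALU=0 MUL=1 MEM=1 BR=1, R=0, W=1
[4] MUL needs rd=2 wr=1: RD_PORT; after: ALU=0 MUL=1 MEM=1 BR=1, R=0, W=1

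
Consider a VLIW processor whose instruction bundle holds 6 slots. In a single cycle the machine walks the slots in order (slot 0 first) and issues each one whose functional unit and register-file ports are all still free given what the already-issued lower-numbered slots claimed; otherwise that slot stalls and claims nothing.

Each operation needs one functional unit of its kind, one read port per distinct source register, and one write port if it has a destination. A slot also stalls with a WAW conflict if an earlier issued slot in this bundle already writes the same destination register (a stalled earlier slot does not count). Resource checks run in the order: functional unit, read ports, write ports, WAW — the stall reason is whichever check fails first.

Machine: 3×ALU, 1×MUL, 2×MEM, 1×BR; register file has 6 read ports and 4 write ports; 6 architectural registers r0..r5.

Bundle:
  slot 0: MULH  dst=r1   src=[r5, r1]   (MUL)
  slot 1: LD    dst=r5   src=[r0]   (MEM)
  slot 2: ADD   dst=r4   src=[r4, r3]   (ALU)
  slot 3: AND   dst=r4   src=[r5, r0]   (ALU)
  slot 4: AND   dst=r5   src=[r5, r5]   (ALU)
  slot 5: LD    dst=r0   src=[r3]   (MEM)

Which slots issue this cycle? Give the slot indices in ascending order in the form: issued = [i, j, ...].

issued = [0, 1, 2, 5]

  0. MUL→r1 ⇒ go  {3A/0Mu/2Ld/1B | 4r 3w}
  1. MEM→r5 ⇒ go  {3A/0Mu/1Ld/1B | 3r 2w}
  2. ALU→r4 ⇒ go  {2A/0Mu/1Ld/1B | 1r 1w}
  3. ALU→r4 ⇒ no(RD_PORT)  {2A/0Mu/1Ld/1B | 1r 1w}
  4. ALU→r5 ⇒ no(WAW)  {2A/0Mu/1Ld/1B | 1r 1w}
  5. MEM→r0 ⇒ go  {2A/0Mu/0Ld/1B | 0r 0w}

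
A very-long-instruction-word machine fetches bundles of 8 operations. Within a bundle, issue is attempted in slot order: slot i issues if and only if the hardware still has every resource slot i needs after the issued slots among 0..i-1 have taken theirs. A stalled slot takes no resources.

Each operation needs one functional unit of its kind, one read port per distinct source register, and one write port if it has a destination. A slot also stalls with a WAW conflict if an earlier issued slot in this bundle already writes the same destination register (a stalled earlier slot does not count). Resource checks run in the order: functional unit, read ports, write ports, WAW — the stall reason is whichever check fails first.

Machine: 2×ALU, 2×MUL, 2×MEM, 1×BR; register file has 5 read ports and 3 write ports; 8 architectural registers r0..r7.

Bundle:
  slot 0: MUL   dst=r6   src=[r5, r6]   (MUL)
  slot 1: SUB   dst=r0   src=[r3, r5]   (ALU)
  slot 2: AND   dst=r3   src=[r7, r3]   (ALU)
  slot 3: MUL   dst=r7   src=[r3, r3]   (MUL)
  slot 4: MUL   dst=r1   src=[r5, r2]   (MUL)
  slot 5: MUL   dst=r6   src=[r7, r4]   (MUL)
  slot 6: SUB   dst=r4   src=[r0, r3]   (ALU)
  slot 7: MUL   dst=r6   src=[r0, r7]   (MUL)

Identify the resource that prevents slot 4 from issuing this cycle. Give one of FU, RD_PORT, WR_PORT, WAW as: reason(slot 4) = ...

reason(slot 4) = FU

slot 0 (MUL): ISSUE — free A2,Mu1,Ld2,B1 rp3 wp2
slot 1 (ALU): ISSUE — free A1,Mu1,Ld2,B1 rp1 wp1
slot 2 (ALU): stall RD_PORT — free A1,Mu1,Ld2,B1 rp1 wp1
slot 3 (MUL): ISSUE — free A1,Mu0,Ld2,B1 rp0 wp0
slot 4 (MUL): stall FU — free A1,Mu0,Ld2,B1 rp0 wp0
slot 5 (MUL): stall FU — free A1,Mu0,Ld2,B1 rp0 wp0
slot 6 (ALU): stall RD_PORT — free A1,Mu0,Ld2,B1 rp0 wp0
slot 7 (MUL): stall FU — free A1,Mu0,Ld2,B1 rp0 wp0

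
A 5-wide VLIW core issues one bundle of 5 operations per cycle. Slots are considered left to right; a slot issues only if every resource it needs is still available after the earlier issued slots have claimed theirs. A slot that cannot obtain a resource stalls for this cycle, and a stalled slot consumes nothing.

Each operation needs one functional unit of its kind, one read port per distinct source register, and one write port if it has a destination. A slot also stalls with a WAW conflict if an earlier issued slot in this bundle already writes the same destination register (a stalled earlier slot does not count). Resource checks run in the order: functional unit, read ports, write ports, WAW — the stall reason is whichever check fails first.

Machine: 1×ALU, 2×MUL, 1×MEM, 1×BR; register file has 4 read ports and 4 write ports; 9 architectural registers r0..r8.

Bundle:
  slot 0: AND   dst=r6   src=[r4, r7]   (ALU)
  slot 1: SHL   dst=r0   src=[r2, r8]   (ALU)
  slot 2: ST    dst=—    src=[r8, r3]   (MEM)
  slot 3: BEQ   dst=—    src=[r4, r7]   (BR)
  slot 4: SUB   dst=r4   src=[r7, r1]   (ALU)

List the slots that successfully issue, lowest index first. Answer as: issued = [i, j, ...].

#0 ALU src=r4,r7 dispatched  <A:0 Mu:2 Ld:1 B:1 rd:2 wr:3>
#1 ALU src=r2,r8 held:FU  <A:0 Mu:2 Ld:1 B:1 rd:2 wr:3>
#2 MEM src=r8,r3 dispatched  <A:0 Mu:2 Ld:0 B:1 rd:0 wr:3>
#3 BR src=r4,r7 held:RD_PORT  <A:0 Mu:2 Ld:0 B:1 rd:0 wr:3>
#4 ALU src=r7,r1 held:FU  <A:0 Mu:2 Ld:0 B:1 rd:0 wr:3>

issued = [0, 2]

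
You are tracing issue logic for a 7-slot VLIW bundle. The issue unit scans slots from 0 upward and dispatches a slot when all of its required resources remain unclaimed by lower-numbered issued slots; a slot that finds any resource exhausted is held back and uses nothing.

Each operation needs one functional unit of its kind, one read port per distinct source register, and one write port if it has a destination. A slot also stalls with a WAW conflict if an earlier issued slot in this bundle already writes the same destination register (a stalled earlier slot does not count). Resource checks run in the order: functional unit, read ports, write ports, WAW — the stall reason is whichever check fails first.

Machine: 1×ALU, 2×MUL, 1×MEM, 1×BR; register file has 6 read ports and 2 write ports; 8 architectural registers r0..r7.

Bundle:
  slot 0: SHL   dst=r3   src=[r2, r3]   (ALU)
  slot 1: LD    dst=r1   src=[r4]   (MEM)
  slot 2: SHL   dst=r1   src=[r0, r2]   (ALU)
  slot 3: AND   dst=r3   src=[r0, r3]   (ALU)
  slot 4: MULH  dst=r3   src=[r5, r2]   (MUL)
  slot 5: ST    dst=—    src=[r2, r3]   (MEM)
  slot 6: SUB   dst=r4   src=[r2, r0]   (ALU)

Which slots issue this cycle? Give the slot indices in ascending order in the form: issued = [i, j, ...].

issued = [0, 1]

[0] ALU needs rd=2 wr=1: ok; after: ALU=0 MUL=2 MEM=1 BR=1, R=4, W=1
[1] MEM needs rd=1 wr=1: ok; after: ALU=0 MUL=2 MEM=0 BR=1, R=3, W=0
[2] ALU needs rd=2 wr=1: FU; after: ALU=0 MUL=2 MEM=0 BR=1, R=3, W=0
[3] ALU needs rd=2 wr=1: FU; after: ALU=0 MUL=2 MEM=0 BR=1, R=3, W=0
[4] MUL needs rd=2 wr=1: WR_PORT; after: ALU=0 MUL=2 MEM=0 BR=1, R=3, W=0
[5] MEM needs rd=2 wr=0: FU; after: ALU=0 MUL=2 MEM=0 BR=1, R=3, W=0
[6] ALU needs rd=2 wr=1: FU; after: ALU=0 MUL=2 MEM=0 BR=1, R=3, W=0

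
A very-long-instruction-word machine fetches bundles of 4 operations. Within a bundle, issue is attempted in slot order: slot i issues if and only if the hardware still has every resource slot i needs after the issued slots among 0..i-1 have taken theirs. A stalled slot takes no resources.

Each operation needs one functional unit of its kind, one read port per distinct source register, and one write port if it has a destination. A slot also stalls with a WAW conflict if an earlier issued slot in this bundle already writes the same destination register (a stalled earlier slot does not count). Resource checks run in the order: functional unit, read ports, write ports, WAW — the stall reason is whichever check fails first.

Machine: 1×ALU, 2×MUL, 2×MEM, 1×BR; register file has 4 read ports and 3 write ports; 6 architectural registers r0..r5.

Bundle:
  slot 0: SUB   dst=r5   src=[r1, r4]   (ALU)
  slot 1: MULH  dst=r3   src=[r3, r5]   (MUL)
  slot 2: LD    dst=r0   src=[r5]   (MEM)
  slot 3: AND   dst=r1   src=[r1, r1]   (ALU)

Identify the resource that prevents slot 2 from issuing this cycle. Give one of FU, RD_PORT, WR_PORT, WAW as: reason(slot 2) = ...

slot 0 (ALU): ISSUE — free A0,Mu2,Ld2,B1 rp2 wp2
slot 1 (MUL): ISSUE — free A0,Mu1,Ld2,B1 rp0 wp1
slot 2 (MEM): stall RD_PORT — free A0,Mu1,Ld2,B1 rp0 wp1
slot 3 (ALU): stall FU — free A0,Mu1,Ld2,B1 rp0 wp1

reason(slot 2) = RD_PORT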